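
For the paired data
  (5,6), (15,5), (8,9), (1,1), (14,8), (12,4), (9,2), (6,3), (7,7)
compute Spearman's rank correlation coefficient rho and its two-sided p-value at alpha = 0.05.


Step 1: Rank x and y separately (midranks; no ties here).
rank(x): 5->2, 15->9, 8->5, 1->1, 14->8, 12->7, 9->6, 6->3, 7->4
rank(y): 6->6, 5->5, 9->9, 1->1, 8->8, 4->4, 2->2, 3->3, 7->7
Step 2: d_i = R_x(i) - R_y(i); compute d_i^2.
  (2-6)^2=16, (9-5)^2=16, (5-9)^2=16, (1-1)^2=0, (8-8)^2=0, (7-4)^2=9, (6-2)^2=16, (3-3)^2=0, (4-7)^2=9
sum(d^2) = 82.
Step 3: rho = 1 - 6*82 / (9*(9^2 - 1)) = 1 - 492/720 = 0.316667.
Step 4: Under H0, t = rho * sqrt((n-2)/(1-rho^2)) = 0.8833 ~ t(7).
Step 5: Two-sided p-value from the t-distribution with 7 df = 0.406397.
Step 6: alpha = 0.05. fail to reject H0.

rho = 0.3167, p = 0.406397, fail to reject H0 at alpha = 0.05.


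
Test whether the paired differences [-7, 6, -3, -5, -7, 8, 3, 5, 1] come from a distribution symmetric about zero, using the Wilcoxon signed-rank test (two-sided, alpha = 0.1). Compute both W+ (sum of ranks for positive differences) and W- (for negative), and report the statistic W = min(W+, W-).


Step 1: Drop any zero differences (none here) and take |d_i|.
|d| = [7, 6, 3, 5, 7, 8, 3, 5, 1]
Step 2: Midrank |d_i| (ties get averaged ranks).
ranks: |7|->7.5, |6|->6, |3|->2.5, |5|->4.5, |7|->7.5, |8|->9, |3|->2.5, |5|->4.5, |1|->1
Step 3: Attach original signs; sum ranks with positive sign and with negative sign.
W+ = 6 + 9 + 2.5 + 4.5 + 1 = 23
W- = 7.5 + 2.5 + 4.5 + 7.5 = 22
(Check: W+ + W- = 45 should equal n(n+1)/2 = 45.)
Step 4: Test statistic W = min(W+, W-) = 22.
Step 5: Ties in |d|, so use the tie-corrected normal approximation.
        E[W] = n(n+1)/4 = 9*10/4 = 22.5.
        Tie groups: |d|=3 (t=2), |d|=5 (t=2), |d|=7 (t=2); sum(t^3 - t) = 18.
        Var[W] = n(n+1)(2n+1)/24 - sum(t^3-t)/48 = 1710/24 - 18/48 = 70.875.
        z = (W - E[W]) / sqrt(Var[W]) = (22 - 22.5) / 8.4187 = -0.0594.
        Two-sided p = 2*Phi(z) = 0.952640.
Step 6: alpha = 0.1. fail to reject H0.

W+ = 23, W- = 22, W = min = 22, p = 0.952640, fail to reject H0.


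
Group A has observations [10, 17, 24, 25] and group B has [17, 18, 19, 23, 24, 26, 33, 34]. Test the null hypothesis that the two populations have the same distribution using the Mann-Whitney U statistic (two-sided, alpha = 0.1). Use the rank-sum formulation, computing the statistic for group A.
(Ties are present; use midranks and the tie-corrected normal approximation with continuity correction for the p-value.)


Step 1: Combine and sort all 12 observations; assign midranks.
sorted (value, group): (10,X), (17,X), (17,Y), (18,Y), (19,Y), (23,Y), (24,X), (24,Y), (25,X), (26,Y), (33,Y), (34,Y)
ranks: 10->1, 17->2.5, 17->2.5, 18->4, 19->5, 23->6, 24->7.5, 24->7.5, 25->9, 26->10, 33->11, 34->12
Step 2: Rank sum for X: R1 = 1 + 2.5 + 7.5 + 9 = 20.
Step 3: U_X = R1 - n1(n1+1)/2 = 20 - 4*5/2 = 20 - 10 = 10.
       U_Y = n1*n2 - U_X = 32 - 10 = 22.
Step 4: Ties are present, so use the tie-corrected normal approximation (with continuity correction) for the p-value.
Step 5: p-value = 0.348547; compare to alpha = 0.1. fail to reject H0.

U_X = 10, p = 0.348547, fail to reject H0 at alpha = 0.1.


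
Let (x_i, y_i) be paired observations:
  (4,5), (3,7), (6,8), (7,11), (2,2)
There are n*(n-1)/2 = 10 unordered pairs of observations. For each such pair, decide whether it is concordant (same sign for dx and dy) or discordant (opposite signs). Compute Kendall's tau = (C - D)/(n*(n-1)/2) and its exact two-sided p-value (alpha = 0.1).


Step 1: Enumerate the 10 unordered pairs (i,j) with i<j and classify each by sign(x_j-x_i) * sign(y_j-y_i).
  (1,2):dx=-1,dy=+2->D; (1,3):dx=+2,dy=+3->C; (1,4):dx=+3,dy=+6->C; (1,5):dx=-2,dy=-3->C
  (2,3):dx=+3,dy=+1->C; (2,4):dx=+4,dy=+4->C; (2,5):dx=-1,dy=-5->C; (3,4):dx=+1,dy=+3->C
  (3,5):dx=-4,dy=-6->C; (4,5):dx=-5,dy=-9->C
Step 2: C = 9, D = 1, total pairs = 10.
Step 3: tau = (C - D)/(n(n-1)/2) = (9 - 1)/10 = 0.800000.
Step 4: Exact two-sided p-value (enumerate n! = 120 permutations of y under H0): p = 0.083333.
Step 5: alpha = 0.1. reject H0.

tau_b = 0.8000 (C=9, D=1), p = 0.083333, reject H0.


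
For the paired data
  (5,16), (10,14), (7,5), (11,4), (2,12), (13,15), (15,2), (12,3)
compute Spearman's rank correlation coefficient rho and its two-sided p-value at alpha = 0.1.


Step 1: Rank x and y separately (midranks; no ties here).
rank(x): 5->2, 10->4, 7->3, 11->5, 2->1, 13->7, 15->8, 12->6
rank(y): 16->8, 14->6, 5->4, 4->3, 12->5, 15->7, 2->1, 3->2
Step 2: d_i = R_x(i) - R_y(i); compute d_i^2.
  (2-8)^2=36, (4-6)^2=4, (3-4)^2=1, (5-3)^2=4, (1-5)^2=16, (7-7)^2=0, (8-1)^2=49, (6-2)^2=16
sum(d^2) = 126.
Step 3: rho = 1 - 6*126 / (8*(8^2 - 1)) = 1 - 756/504 = -0.500000.
Step 4: Under H0, t = rho * sqrt((n-2)/(1-rho^2)) = -1.4142 ~ t(6).
Step 5: Two-sided p-value from the t-distribution with 6 df = 0.207031.
Step 6: alpha = 0.1. fail to reject H0.

rho = -0.5000, p = 0.207031, fail to reject H0 at alpha = 0.1.


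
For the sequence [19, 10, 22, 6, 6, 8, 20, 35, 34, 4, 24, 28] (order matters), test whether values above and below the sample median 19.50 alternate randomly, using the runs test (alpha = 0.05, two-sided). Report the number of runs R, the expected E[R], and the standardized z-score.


Step 1: Compute median = 19.50; label A = above, B = below.
Labels in order: BBABBBAAABAA  (n_A = 6, n_B = 6)
Step 2: Count runs R = 6.
Step 3: Under H0 (random ordering), E[R] = 2*n_A*n_B/(n_A+n_B) + 1 = 2*6*6/12 + 1 = 7.0000.
        Var[R] = 2*n_A*n_B*(2*n_A*n_B - n_A - n_B) / ((n_A+n_B)^2 * (n_A+n_B-1)) = 4320/1584 = 2.7273.
        SD[R] = 1.6514.
Step 4: Continuity-corrected z = (R + 0.5 - E[R]) / SD[R] = (6 + 0.5 - 7.0000) / 1.6514 = -0.3028.
Step 5: Two-sided p-value via normal approximation = 2*(1 - Phi(|z|)) = 0.762069.
Step 6: alpha = 0.05. fail to reject H0.

R = 6, z = -0.3028, p = 0.762069, fail to reject H0.


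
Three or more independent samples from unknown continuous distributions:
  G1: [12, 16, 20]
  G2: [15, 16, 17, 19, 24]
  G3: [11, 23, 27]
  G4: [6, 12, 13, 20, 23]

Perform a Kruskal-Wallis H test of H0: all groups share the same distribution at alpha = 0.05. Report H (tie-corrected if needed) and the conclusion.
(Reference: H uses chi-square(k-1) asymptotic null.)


Step 1: Combine all N = 16 observations and assign midranks.
sorted (value, group, rank): (6,G4,1), (11,G3,2), (12,G1,3.5), (12,G4,3.5), (13,G4,5), (15,G2,6), (16,G1,7.5), (16,G2,7.5), (17,G2,9), (19,G2,10), (20,G1,11.5), (20,G4,11.5), (23,G3,13.5), (23,G4,13.5), (24,G2,15), (27,G3,16)
Step 2: Sum ranks within each group.
R_1 = 22.5 (n_1 = 3)
R_2 = 47.5 (n_2 = 5)
R_3 = 31.5 (n_3 = 3)
R_4 = 34.5 (n_4 = 5)
Step 3: H = 12/(N(N+1)) * sum(R_i^2/n_i) - 3(N+1)
     = 12/(16*17) * (22.5^2/3 + 47.5^2/5 + 31.5^2/3 + 34.5^2/5) - 3*17
     = 0.044118 * 1188.8 - 51
     = 1.447059.
Step 4: Ties present; correction factor C = 1 - 24/(16^3 - 16) = 0.994118. Corrected H = 1.447059 / 0.994118 = 1.455621.
Step 5: Under H0, H ~ chi^2(3); p-value = 0.692550.
Step 6: alpha = 0.05. fail to reject H0.

H = 1.4556, df = 3, p = 0.692550, fail to reject H0.


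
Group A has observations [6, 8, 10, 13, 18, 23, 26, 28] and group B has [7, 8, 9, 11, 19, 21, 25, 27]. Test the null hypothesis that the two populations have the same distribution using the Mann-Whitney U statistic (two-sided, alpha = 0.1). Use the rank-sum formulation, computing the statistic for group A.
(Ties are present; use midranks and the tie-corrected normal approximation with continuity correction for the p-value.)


Step 1: Combine and sort all 16 observations; assign midranks.
sorted (value, group): (6,X), (7,Y), (8,X), (8,Y), (9,Y), (10,X), (11,Y), (13,X), (18,X), (19,Y), (21,Y), (23,X), (25,Y), (26,X), (27,Y), (28,X)
ranks: 6->1, 7->2, 8->3.5, 8->3.5, 9->5, 10->6, 11->7, 13->8, 18->9, 19->10, 21->11, 23->12, 25->13, 26->14, 27->15, 28->16
Step 2: Rank sum for X: R1 = 1 + 3.5 + 6 + 8 + 9 + 12 + 14 + 16 = 69.5.
Step 3: U_X = R1 - n1(n1+1)/2 = 69.5 - 8*9/2 = 69.5 - 36 = 33.5.
       U_Y = n1*n2 - U_X = 64 - 33.5 = 30.5.
Step 4: Ties are present, so use the tie-corrected normal approximation (with continuity correction) for the p-value.
Step 5: p-value = 0.916298; compare to alpha = 0.1. fail to reject H0.

U_X = 33.5, p = 0.916298, fail to reject H0 at alpha = 0.1.


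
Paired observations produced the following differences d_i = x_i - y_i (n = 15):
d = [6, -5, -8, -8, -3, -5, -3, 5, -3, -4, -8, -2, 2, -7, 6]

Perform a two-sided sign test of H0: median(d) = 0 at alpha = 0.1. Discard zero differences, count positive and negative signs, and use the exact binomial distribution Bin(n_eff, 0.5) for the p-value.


Step 1: Discard zero differences. Original n = 15; n_eff = number of nonzero differences = 15.
Nonzero differences (with sign): +6, -5, -8, -8, -3, -5, -3, +5, -3, -4, -8, -2, +2, -7, +6
Step 2: Count signs: positive = 4, negative = 11.
Step 3: Under H0: P(positive) = 0.5, so the number of positives S ~ Bin(15, 0.5).
Step 4: Two-sided exact p-value = sum of Bin(15,0.5) probabilities at or below the observed probability = 0.118469.
Step 5: alpha = 0.1. fail to reject H0.

n_eff = 15, pos = 4, neg = 11, p = 0.118469, fail to reject H0.


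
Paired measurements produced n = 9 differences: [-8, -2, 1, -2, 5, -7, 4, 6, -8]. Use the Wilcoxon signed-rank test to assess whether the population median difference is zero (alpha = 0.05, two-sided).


Step 1: Drop any zero differences (none here) and take |d_i|.
|d| = [8, 2, 1, 2, 5, 7, 4, 6, 8]
Step 2: Midrank |d_i| (ties get averaged ranks).
ranks: |8|->8.5, |2|->2.5, |1|->1, |2|->2.5, |5|->5, |7|->7, |4|->4, |6|->6, |8|->8.5
Step 3: Attach original signs; sum ranks with positive sign and with negative sign.
W+ = 1 + 5 + 4 + 6 = 16
W- = 8.5 + 2.5 + 2.5 + 7 + 8.5 = 29
(Check: W+ + W- = 45 should equal n(n+1)/2 = 45.)
Step 4: Test statistic W = min(W+, W-) = 16.
Step 5: Ties in |d|, so use the tie-corrected normal approximation.
        E[W] = n(n+1)/4 = 9*10/4 = 22.5.
        Tie groups: |d|=2 (t=2), |d|=8 (t=2); sum(t^3 - t) = 12.
        Var[W] = n(n+1)(2n+1)/24 - sum(t^3-t)/48 = 1710/24 - 12/48 = 71.
        z = (W - E[W]) / sqrt(Var[W]) = (16 - 22.5) / 8.4261 = -0.7714.
        Two-sided p = 2*Phi(z) = 0.440465.
Step 6: alpha = 0.05. fail to reject H0.

W+ = 16, W- = 29, W = min = 16, p = 0.440465, fail to reject H0.


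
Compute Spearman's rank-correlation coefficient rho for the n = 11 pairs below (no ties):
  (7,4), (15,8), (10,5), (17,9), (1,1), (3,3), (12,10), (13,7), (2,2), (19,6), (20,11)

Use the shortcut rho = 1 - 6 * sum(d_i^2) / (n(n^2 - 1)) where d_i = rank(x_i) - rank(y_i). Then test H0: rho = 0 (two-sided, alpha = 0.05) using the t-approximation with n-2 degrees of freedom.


Step 1: Rank x and y separately (midranks; no ties here).
rank(x): 7->4, 15->8, 10->5, 17->9, 1->1, 3->3, 12->6, 13->7, 2->2, 19->10, 20->11
rank(y): 4->4, 8->8, 5->5, 9->9, 1->1, 3->3, 10->10, 7->7, 2->2, 6->6, 11->11
Step 2: d_i = R_x(i) - R_y(i); compute d_i^2.
  (4-4)^2=0, (8-8)^2=0, (5-5)^2=0, (9-9)^2=0, (1-1)^2=0, (3-3)^2=0, (6-10)^2=16, (7-7)^2=0, (2-2)^2=0, (10-6)^2=16, (11-11)^2=0
sum(d^2) = 32.
Step 3: rho = 1 - 6*32 / (11*(11^2 - 1)) = 1 - 192/1320 = 0.854545.
Step 4: Under H0, t = rho * sqrt((n-2)/(1-rho^2)) = 4.9360 ~ t(9).
Step 5: Two-sided p-value from the t-distribution with 9 df = 0.000807.
Step 6: alpha = 0.05. reject H0.

rho = 0.8545, p = 0.000807, reject H0 at alpha = 0.05.


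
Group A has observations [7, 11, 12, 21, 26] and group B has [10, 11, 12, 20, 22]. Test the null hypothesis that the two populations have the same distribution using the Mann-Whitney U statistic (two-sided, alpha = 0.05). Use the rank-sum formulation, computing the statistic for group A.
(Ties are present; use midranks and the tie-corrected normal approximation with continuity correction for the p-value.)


Step 1: Combine and sort all 10 observations; assign midranks.
sorted (value, group): (7,X), (10,Y), (11,X), (11,Y), (12,X), (12,Y), (20,Y), (21,X), (22,Y), (26,X)
ranks: 7->1, 10->2, 11->3.5, 11->3.5, 12->5.5, 12->5.5, 20->7, 21->8, 22->9, 26->10
Step 2: Rank sum for X: R1 = 1 + 3.5 + 5.5 + 8 + 10 = 28.
Step 3: U_X = R1 - n1(n1+1)/2 = 28 - 5*6/2 = 28 - 15 = 13.
       U_Y = n1*n2 - U_X = 25 - 13 = 12.
Step 4: Ties are present, so use the tie-corrected normal approximation (with continuity correction) for the p-value.
Step 5: p-value = 1.000000; compare to alpha = 0.05. fail to reject H0.

U_X = 13, p = 1.000000, fail to reject H0 at alpha = 0.05.


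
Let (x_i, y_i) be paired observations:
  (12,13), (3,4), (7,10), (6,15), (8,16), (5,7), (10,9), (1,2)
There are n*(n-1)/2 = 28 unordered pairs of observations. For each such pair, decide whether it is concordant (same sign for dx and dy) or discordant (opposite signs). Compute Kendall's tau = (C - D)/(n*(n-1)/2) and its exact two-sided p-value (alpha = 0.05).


Step 1: Enumerate the 28 unordered pairs (i,j) with i<j and classify each by sign(x_j-x_i) * sign(y_j-y_i).
  (1,2):dx=-9,dy=-9->C; (1,3):dx=-5,dy=-3->C; (1,4):dx=-6,dy=+2->D; (1,5):dx=-4,dy=+3->D
  (1,6):dx=-7,dy=-6->C; (1,7):dx=-2,dy=-4->C; (1,8):dx=-11,dy=-11->C; (2,3):dx=+4,dy=+6->C
  (2,4):dx=+3,dy=+11->C; (2,5):dx=+5,dy=+12->C; (2,6):dx=+2,dy=+3->C; (2,7):dx=+7,dy=+5->C
  (2,8):dx=-2,dy=-2->C; (3,4):dx=-1,dy=+5->D; (3,5):dx=+1,dy=+6->C; (3,6):dx=-2,dy=-3->C
  (3,7):dx=+3,dy=-1->D; (3,8):dx=-6,dy=-8->C; (4,5):dx=+2,dy=+1->C; (4,6):dx=-1,dy=-8->C
  (4,7):dx=+4,dy=-6->D; (4,8):dx=-5,dy=-13->C; (5,6):dx=-3,dy=-9->C; (5,7):dx=+2,dy=-7->D
  (5,8):dx=-7,dy=-14->C; (6,7):dx=+5,dy=+2->C; (6,8):dx=-4,dy=-5->C; (7,8):dx=-9,dy=-7->C
Step 2: C = 22, D = 6, total pairs = 28.
Step 3: tau = (C - D)/(n(n-1)/2) = (22 - 6)/28 = 0.571429.
Step 4: Exact two-sided p-value (enumerate n! = 40320 permutations of y under H0): p = 0.061012.
Step 5: alpha = 0.05. fail to reject H0.

tau_b = 0.5714 (C=22, D=6), p = 0.061012, fail to reject H0.


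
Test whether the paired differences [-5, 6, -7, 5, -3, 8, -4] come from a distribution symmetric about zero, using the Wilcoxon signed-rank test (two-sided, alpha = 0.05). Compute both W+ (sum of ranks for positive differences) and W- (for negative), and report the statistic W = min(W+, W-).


Step 1: Drop any zero differences (none here) and take |d_i|.
|d| = [5, 6, 7, 5, 3, 8, 4]
Step 2: Midrank |d_i| (ties get averaged ranks).
ranks: |5|->3.5, |6|->5, |7|->6, |5|->3.5, |3|->1, |8|->7, |4|->2
Step 3: Attach original signs; sum ranks with positive sign and with negative sign.
W+ = 5 + 3.5 + 7 = 15.5
W- = 3.5 + 6 + 1 + 2 = 12.5
(Check: W+ + W- = 28 should equal n(n+1)/2 = 28.)
Step 4: Test statistic W = min(W+, W-) = 12.5.
Step 5: Ties in |d|, so use the tie-corrected normal approximation.
        E[W] = n(n+1)/4 = 7*8/4 = 14.
        Tie groups: |d|=5 (t=2); sum(t^3 - t) = 6.
        Var[W] = n(n+1)(2n+1)/24 - sum(t^3-t)/48 = 840/24 - 6/48 = 34.875.
        z = (W - E[W]) / sqrt(Var[W]) = (12.5 - 14) / 5.9055 = -0.2540.
        Two-sided p = 2*Phi(z) = 0.799495.
Step 6: alpha = 0.05. fail to reject H0.

W+ = 15.5, W- = 12.5, W = min = 12.5, p = 0.799495, fail to reject H0.


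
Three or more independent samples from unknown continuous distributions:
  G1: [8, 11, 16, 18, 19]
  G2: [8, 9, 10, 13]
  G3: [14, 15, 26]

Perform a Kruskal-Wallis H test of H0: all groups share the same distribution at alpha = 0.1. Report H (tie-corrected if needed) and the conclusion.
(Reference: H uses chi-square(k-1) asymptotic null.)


Step 1: Combine all N = 12 observations and assign midranks.
sorted (value, group, rank): (8,G1,1.5), (8,G2,1.5), (9,G2,3), (10,G2,4), (11,G1,5), (13,G2,6), (14,G3,7), (15,G3,8), (16,G1,9), (18,G1,10), (19,G1,11), (26,G3,12)
Step 2: Sum ranks within each group.
R_1 = 36.5 (n_1 = 5)
R_2 = 14.5 (n_2 = 4)
R_3 = 27 (n_3 = 3)
Step 3: H = 12/(N(N+1)) * sum(R_i^2/n_i) - 3(N+1)
     = 12/(12*13) * (36.5^2/5 + 14.5^2/4 + 27^2/3) - 3*13
     = 0.076923 * 562.013 - 39
     = 4.231731.
Step 4: Ties present; correction factor C = 1 - 6/(12^3 - 12) = 0.996503. Corrected H = 4.231731 / 0.996503 = 4.246579.
Step 5: Under H0, H ~ chi^2(2); p-value = 0.119637.
Step 6: alpha = 0.1. fail to reject H0.

H = 4.2466, df = 2, p = 0.119637, fail to reject H0.


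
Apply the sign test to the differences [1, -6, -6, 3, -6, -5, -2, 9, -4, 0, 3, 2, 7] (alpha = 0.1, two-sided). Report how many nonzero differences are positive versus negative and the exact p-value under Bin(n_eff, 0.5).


Step 1: Discard zero differences. Original n = 13; n_eff = number of nonzero differences = 12.
Nonzero differences (with sign): +1, -6, -6, +3, -6, -5, -2, +9, -4, +3, +2, +7
Step 2: Count signs: positive = 6, negative = 6.
Step 3: Under H0: P(positive) = 0.5, so the number of positives S ~ Bin(12, 0.5).
Step 4: Two-sided exact p-value = sum of Bin(12,0.5) probabilities at or below the observed probability = 1.000000.
Step 5: alpha = 0.1. fail to reject H0.

n_eff = 12, pos = 6, neg = 6, p = 1.000000, fail to reject H0.


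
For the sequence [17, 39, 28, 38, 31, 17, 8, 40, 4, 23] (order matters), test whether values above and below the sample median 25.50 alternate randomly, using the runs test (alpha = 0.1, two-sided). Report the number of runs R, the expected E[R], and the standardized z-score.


Step 1: Compute median = 25.50; label A = above, B = below.
Labels in order: BAAAABBABB  (n_A = 5, n_B = 5)
Step 2: Count runs R = 5.
Step 3: Under H0 (random ordering), E[R] = 2*n_A*n_B/(n_A+n_B) + 1 = 2*5*5/10 + 1 = 6.0000.
        Var[R] = 2*n_A*n_B*(2*n_A*n_B - n_A - n_B) / ((n_A+n_B)^2 * (n_A+n_B-1)) = 2000/900 = 2.2222.
        SD[R] = 1.4907.
Step 4: Continuity-corrected z = (R + 0.5 - E[R]) / SD[R] = (5 + 0.5 - 6.0000) / 1.4907 = -0.3354.
Step 5: Two-sided p-value via normal approximation = 2*(1 - Phi(|z|)) = 0.737316.
Step 6: alpha = 0.1. fail to reject H0.

R = 5, z = -0.3354, p = 0.737316, fail to reject H0.


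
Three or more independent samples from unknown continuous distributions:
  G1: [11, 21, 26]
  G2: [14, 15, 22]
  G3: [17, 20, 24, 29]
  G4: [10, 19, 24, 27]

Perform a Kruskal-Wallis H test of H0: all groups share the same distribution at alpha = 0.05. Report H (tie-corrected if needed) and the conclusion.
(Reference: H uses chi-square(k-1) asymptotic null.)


Step 1: Combine all N = 14 observations and assign midranks.
sorted (value, group, rank): (10,G4,1), (11,G1,2), (14,G2,3), (15,G2,4), (17,G3,5), (19,G4,6), (20,G3,7), (21,G1,8), (22,G2,9), (24,G3,10.5), (24,G4,10.5), (26,G1,12), (27,G4,13), (29,G3,14)
Step 2: Sum ranks within each group.
R_1 = 22 (n_1 = 3)
R_2 = 16 (n_2 = 3)
R_3 = 36.5 (n_3 = 4)
R_4 = 30.5 (n_4 = 4)
Step 3: H = 12/(N(N+1)) * sum(R_i^2/n_i) - 3(N+1)
     = 12/(14*15) * (22^2/3 + 16^2/3 + 36.5^2/4 + 30.5^2/4) - 3*15
     = 0.057143 * 812.292 - 45
     = 1.416667.
Step 4: Ties present; correction factor C = 1 - 6/(14^3 - 14) = 0.997802. Corrected H = 1.416667 / 0.997802 = 1.419787.
Step 5: Under H0, H ~ chi^2(3); p-value = 0.700903.
Step 6: alpha = 0.05. fail to reject H0.

H = 1.4198, df = 3, p = 0.700903, fail to reject H0.


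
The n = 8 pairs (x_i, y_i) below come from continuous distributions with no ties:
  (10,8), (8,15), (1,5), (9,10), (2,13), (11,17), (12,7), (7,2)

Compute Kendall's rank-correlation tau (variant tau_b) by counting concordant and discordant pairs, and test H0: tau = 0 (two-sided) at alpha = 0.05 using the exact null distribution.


Step 1: Enumerate the 28 unordered pairs (i,j) with i<j and classify each by sign(x_j-x_i) * sign(y_j-y_i).
  (1,2):dx=-2,dy=+7->D; (1,3):dx=-9,dy=-3->C; (1,4):dx=-1,dy=+2->D; (1,5):dx=-8,dy=+5->D
  (1,6):dx=+1,dy=+9->C; (1,7):dx=+2,dy=-1->D; (1,8):dx=-3,dy=-6->C; (2,3):dx=-7,dy=-10->C
  (2,4):dx=+1,dy=-5->D; (2,5):dx=-6,dy=-2->C; (2,6):dx=+3,dy=+2->C; (2,7):dx=+4,dy=-8->D
  (2,8):dx=-1,dy=-13->C; (3,4):dx=+8,dy=+5->C; (3,5):dx=+1,dy=+8->C; (3,6):dx=+10,dy=+12->C
  (3,7):dx=+11,dy=+2->C; (3,8):dx=+6,dy=-3->D; (4,5):dx=-7,dy=+3->D; (4,6):dx=+2,dy=+7->C
  (4,7):dx=+3,dy=-3->D; (4,8):dx=-2,dy=-8->C; (5,6):dx=+9,dy=+4->C; (5,7):dx=+10,dy=-6->D
  (5,8):dx=+5,dy=-11->D; (6,7):dx=+1,dy=-10->D; (6,8):dx=-4,dy=-15->C; (7,8):dx=-5,dy=-5->C
Step 2: C = 16, D = 12, total pairs = 28.
Step 3: tau = (C - D)/(n(n-1)/2) = (16 - 12)/28 = 0.142857.
Step 4: Exact two-sided p-value (enumerate n! = 40320 permutations of y under H0): p = 0.719544.
Step 5: alpha = 0.05. fail to reject H0.

tau_b = 0.1429 (C=16, D=12), p = 0.719544, fail to reject H0.


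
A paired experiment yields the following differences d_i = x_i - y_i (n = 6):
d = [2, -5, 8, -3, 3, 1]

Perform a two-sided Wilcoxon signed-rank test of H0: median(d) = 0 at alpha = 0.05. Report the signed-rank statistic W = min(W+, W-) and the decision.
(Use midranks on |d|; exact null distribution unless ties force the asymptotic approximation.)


Step 1: Drop any zero differences (none here) and take |d_i|.
|d| = [2, 5, 8, 3, 3, 1]
Step 2: Midrank |d_i| (ties get averaged ranks).
ranks: |2|->2, |5|->5, |8|->6, |3|->3.5, |3|->3.5, |1|->1
Step 3: Attach original signs; sum ranks with positive sign and with negative sign.
W+ = 2 + 6 + 3.5 + 1 = 12.5
W- = 5 + 3.5 = 8.5
(Check: W+ + W- = 21 should equal n(n+1)/2 = 21.)
Step 4: Test statistic W = min(W+, W-) = 8.5.
Step 5: Ties in |d|, so use the tie-corrected normal approximation.
        E[W] = n(n+1)/4 = 6*7/4 = 10.5.
        Tie groups: |d|=3 (t=2); sum(t^3 - t) = 6.
        Var[W] = n(n+1)(2n+1)/24 - sum(t^3-t)/48 = 546/24 - 6/48 = 22.625.
        z = (W - E[W]) / sqrt(Var[W]) = (8.5 - 10.5) / 4.7566 = -0.4205.
        Two-sided p = 2*Phi(z) = 0.674142.
Step 6: alpha = 0.05. fail to reject H0.

W+ = 12.5, W- = 8.5, W = min = 8.5, p = 0.674142, fail to reject H0.


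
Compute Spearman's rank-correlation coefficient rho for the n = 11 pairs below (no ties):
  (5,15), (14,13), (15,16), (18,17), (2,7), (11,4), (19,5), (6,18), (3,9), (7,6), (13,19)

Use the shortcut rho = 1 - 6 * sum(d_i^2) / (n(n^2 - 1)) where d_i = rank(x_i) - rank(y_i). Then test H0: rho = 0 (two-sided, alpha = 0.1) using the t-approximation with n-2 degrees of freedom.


Step 1: Rank x and y separately (midranks; no ties here).
rank(x): 5->3, 14->8, 15->9, 18->10, 2->1, 11->6, 19->11, 6->4, 3->2, 7->5, 13->7
rank(y): 15->7, 13->6, 16->8, 17->9, 7->4, 4->1, 5->2, 18->10, 9->5, 6->3, 19->11
Step 2: d_i = R_x(i) - R_y(i); compute d_i^2.
  (3-7)^2=16, (8-6)^2=4, (9-8)^2=1, (10-9)^2=1, (1-4)^2=9, (6-1)^2=25, (11-2)^2=81, (4-10)^2=36, (2-5)^2=9, (5-3)^2=4, (7-11)^2=16
sum(d^2) = 202.
Step 3: rho = 1 - 6*202 / (11*(11^2 - 1)) = 1 - 1212/1320 = 0.081818.
Step 4: Under H0, t = rho * sqrt((n-2)/(1-rho^2)) = 0.2463 ~ t(9).
Step 5: Two-sided p-value from the t-distribution with 9 df = 0.810990.
Step 6: alpha = 0.1. fail to reject H0.

rho = 0.0818, p = 0.810990, fail to reject H0 at alpha = 0.1.


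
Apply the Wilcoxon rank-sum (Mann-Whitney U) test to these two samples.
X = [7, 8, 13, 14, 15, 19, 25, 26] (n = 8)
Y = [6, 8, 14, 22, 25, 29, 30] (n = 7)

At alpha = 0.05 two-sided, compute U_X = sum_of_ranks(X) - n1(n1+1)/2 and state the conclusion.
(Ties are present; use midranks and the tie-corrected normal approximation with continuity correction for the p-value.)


Step 1: Combine and sort all 15 observations; assign midranks.
sorted (value, group): (6,Y), (7,X), (8,X), (8,Y), (13,X), (14,X), (14,Y), (15,X), (19,X), (22,Y), (25,X), (25,Y), (26,X), (29,Y), (30,Y)
ranks: 6->1, 7->2, 8->3.5, 8->3.5, 13->5, 14->6.5, 14->6.5, 15->8, 19->9, 22->10, 25->11.5, 25->11.5, 26->13, 29->14, 30->15
Step 2: Rank sum for X: R1 = 2 + 3.5 + 5 + 6.5 + 8 + 9 + 11.5 + 13 = 58.5.
Step 3: U_X = R1 - n1(n1+1)/2 = 58.5 - 8*9/2 = 58.5 - 36 = 22.5.
       U_Y = n1*n2 - U_X = 56 - 22.5 = 33.5.
Step 4: Ties are present, so use the tie-corrected normal approximation (with continuity correction) for the p-value.
Step 5: p-value = 0.561784; compare to alpha = 0.05. fail to reject H0.

U_X = 22.5, p = 0.561784, fail to reject H0 at alpha = 0.05.


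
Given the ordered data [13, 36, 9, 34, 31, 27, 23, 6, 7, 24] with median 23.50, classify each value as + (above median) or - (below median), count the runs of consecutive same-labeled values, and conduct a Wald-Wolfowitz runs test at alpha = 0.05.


Step 1: Compute median = 23.50; label A = above, B = below.
Labels in order: BABAAABBBA  (n_A = 5, n_B = 5)
Step 2: Count runs R = 6.
Step 3: Under H0 (random ordering), E[R] = 2*n_A*n_B/(n_A+n_B) + 1 = 2*5*5/10 + 1 = 6.0000.
        Var[R] = 2*n_A*n_B*(2*n_A*n_B - n_A - n_B) / ((n_A+n_B)^2 * (n_A+n_B-1)) = 2000/900 = 2.2222.
        SD[R] = 1.4907.
Step 4: R = E[R], so z = 0 with no continuity correction.
Step 5: Two-sided p-value via normal approximation = 2*(1 - Phi(|z|)) = 1.000000.
Step 6: alpha = 0.05. fail to reject H0.

R = 6, z = 0.0000, p = 1.000000, fail to reject H0.


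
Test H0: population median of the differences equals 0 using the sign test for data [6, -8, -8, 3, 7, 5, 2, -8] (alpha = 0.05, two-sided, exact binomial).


Step 1: Discard zero differences. Original n = 8; n_eff = number of nonzero differences = 8.
Nonzero differences (with sign): +6, -8, -8, +3, +7, +5, +2, -8
Step 2: Count signs: positive = 5, negative = 3.
Step 3: Under H0: P(positive) = 0.5, so the number of positives S ~ Bin(8, 0.5).
Step 4: Two-sided exact p-value = sum of Bin(8,0.5) probabilities at or below the observed probability = 0.726562.
Step 5: alpha = 0.05. fail to reject H0.

n_eff = 8, pos = 5, neg = 3, p = 0.726562, fail to reject H0.


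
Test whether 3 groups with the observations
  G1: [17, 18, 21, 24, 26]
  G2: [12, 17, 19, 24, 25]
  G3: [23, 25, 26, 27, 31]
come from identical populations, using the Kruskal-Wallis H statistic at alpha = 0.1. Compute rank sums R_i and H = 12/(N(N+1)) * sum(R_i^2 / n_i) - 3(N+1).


Step 1: Combine all N = 15 observations and assign midranks.
sorted (value, group, rank): (12,G2,1), (17,G1,2.5), (17,G2,2.5), (18,G1,4), (19,G2,5), (21,G1,6), (23,G3,7), (24,G1,8.5), (24,G2,8.5), (25,G2,10.5), (25,G3,10.5), (26,G1,12.5), (26,G3,12.5), (27,G3,14), (31,G3,15)
Step 2: Sum ranks within each group.
R_1 = 33.5 (n_1 = 5)
R_2 = 27.5 (n_2 = 5)
R_3 = 59 (n_3 = 5)
Step 3: H = 12/(N(N+1)) * sum(R_i^2/n_i) - 3(N+1)
     = 12/(15*16) * (33.5^2/5 + 27.5^2/5 + 59^2/5) - 3*16
     = 0.050000 * 1071.9 - 48
     = 5.595000.
Step 4: Ties present; correction factor C = 1 - 24/(15^3 - 15) = 0.992857. Corrected H = 5.595000 / 0.992857 = 5.635252.
Step 5: Under H0, H ~ chi^2(2); p-value = 0.059748.
Step 6: alpha = 0.1. reject H0.

H = 5.6353, df = 2, p = 0.059748, reject H0.


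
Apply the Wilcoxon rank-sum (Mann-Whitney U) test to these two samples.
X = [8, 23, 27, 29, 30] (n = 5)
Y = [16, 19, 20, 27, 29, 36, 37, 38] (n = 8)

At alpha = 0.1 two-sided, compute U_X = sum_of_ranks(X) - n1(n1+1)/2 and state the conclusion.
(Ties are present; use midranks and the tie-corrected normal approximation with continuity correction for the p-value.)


Step 1: Combine and sort all 13 observations; assign midranks.
sorted (value, group): (8,X), (16,Y), (19,Y), (20,Y), (23,X), (27,X), (27,Y), (29,X), (29,Y), (30,X), (36,Y), (37,Y), (38,Y)
ranks: 8->1, 16->2, 19->3, 20->4, 23->5, 27->6.5, 27->6.5, 29->8.5, 29->8.5, 30->10, 36->11, 37->12, 38->13
Step 2: Rank sum for X: R1 = 1 + 5 + 6.5 + 8.5 + 10 = 31.
Step 3: U_X = R1 - n1(n1+1)/2 = 31 - 5*6/2 = 31 - 15 = 16.
       U_Y = n1*n2 - U_X = 40 - 16 = 24.
Step 4: Ties are present, so use the tie-corrected normal approximation (with continuity correction) for the p-value.
Step 5: p-value = 0.607419; compare to alpha = 0.1. fail to reject H0.

U_X = 16, p = 0.607419, fail to reject H0 at alpha = 0.1.


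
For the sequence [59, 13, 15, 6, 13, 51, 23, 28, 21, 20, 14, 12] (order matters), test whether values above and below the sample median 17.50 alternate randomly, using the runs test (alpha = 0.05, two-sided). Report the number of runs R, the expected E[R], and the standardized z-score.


Step 1: Compute median = 17.50; label A = above, B = below.
Labels in order: ABBBBAAAAABB  (n_A = 6, n_B = 6)
Step 2: Count runs R = 4.
Step 3: Under H0 (random ordering), E[R] = 2*n_A*n_B/(n_A+n_B) + 1 = 2*6*6/12 + 1 = 7.0000.
        Var[R] = 2*n_A*n_B*(2*n_A*n_B - n_A - n_B) / ((n_A+n_B)^2 * (n_A+n_B-1)) = 4320/1584 = 2.7273.
        SD[R] = 1.6514.
Step 4: Continuity-corrected z = (R + 0.5 - E[R]) / SD[R] = (4 + 0.5 - 7.0000) / 1.6514 = -1.5138.
Step 5: Two-sided p-value via normal approximation = 2*(1 - Phi(|z|)) = 0.130070.
Step 6: alpha = 0.05. fail to reject H0.

R = 4, z = -1.5138, p = 0.130070, fail to reject H0.


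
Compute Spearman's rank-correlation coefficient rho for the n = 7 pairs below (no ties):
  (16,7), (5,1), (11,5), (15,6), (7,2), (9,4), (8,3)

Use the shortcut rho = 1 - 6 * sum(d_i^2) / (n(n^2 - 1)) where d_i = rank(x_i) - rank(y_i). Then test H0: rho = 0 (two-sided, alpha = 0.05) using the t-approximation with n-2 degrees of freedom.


Step 1: Rank x and y separately (midranks; no ties here).
rank(x): 16->7, 5->1, 11->5, 15->6, 7->2, 9->4, 8->3
rank(y): 7->7, 1->1, 5->5, 6->6, 2->2, 4->4, 3->3
Step 2: d_i = R_x(i) - R_y(i); compute d_i^2.
  (7-7)^2=0, (1-1)^2=0, (5-5)^2=0, (6-6)^2=0, (2-2)^2=0, (4-4)^2=0, (3-3)^2=0
sum(d^2) = 0.
Step 3: rho = 1 - 6*0 / (7*(7^2 - 1)) = 1 - 0/336 = 1.000000.
Step 5: Two-sided p-value from the t-distribution with 5 df = 0.000000.
Step 6: alpha = 0.05. reject H0.

rho = 1.0000, p = 0.000000, reject H0 at alpha = 0.05.


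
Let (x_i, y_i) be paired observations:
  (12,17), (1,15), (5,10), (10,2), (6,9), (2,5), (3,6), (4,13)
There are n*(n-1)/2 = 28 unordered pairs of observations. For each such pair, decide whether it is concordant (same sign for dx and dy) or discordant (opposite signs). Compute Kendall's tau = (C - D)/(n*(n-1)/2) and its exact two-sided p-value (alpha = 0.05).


Step 1: Enumerate the 28 unordered pairs (i,j) with i<j and classify each by sign(x_j-x_i) * sign(y_j-y_i).
  (1,2):dx=-11,dy=-2->C; (1,3):dx=-7,dy=-7->C; (1,4):dx=-2,dy=-15->C; (1,5):dx=-6,dy=-8->C
  (1,6):dx=-10,dy=-12->C; (1,7):dx=-9,dy=-11->C; (1,8):dx=-8,dy=-4->C; (2,3):dx=+4,dy=-5->D
  (2,4):dx=+9,dy=-13->D; (2,5):dx=+5,dy=-6->D; (2,6):dx=+1,dy=-10->D; (2,7):dx=+2,dy=-9->D
  (2,8):dx=+3,dy=-2->D; (3,4):dx=+5,dy=-8->D; (3,5):dx=+1,dy=-1->D; (3,6):dx=-3,dy=-5->C
  (3,7):dx=-2,dy=-4->C; (3,8):dx=-1,dy=+3->D; (4,5):dx=-4,dy=+7->D; (4,6):dx=-8,dy=+3->D
  (4,7):dx=-7,dy=+4->D; (4,8):dx=-6,dy=+11->D; (5,6):dx=-4,dy=-4->C; (5,7):dx=-3,dy=-3->C
  (5,8):dx=-2,dy=+4->D; (6,7):dx=+1,dy=+1->C; (6,8):dx=+2,dy=+8->C; (7,8):dx=+1,dy=+7->C
Step 2: C = 14, D = 14, total pairs = 28.
Step 3: tau = (C - D)/(n(n-1)/2) = (14 - 14)/28 = 0.000000.
Step 4: Exact two-sided p-value (enumerate n! = 40320 permutations of y under H0): p = 1.000000.
Step 5: alpha = 0.05. fail to reject H0.

tau_b = 0.0000 (C=14, D=14), p = 1.000000, fail to reject H0.


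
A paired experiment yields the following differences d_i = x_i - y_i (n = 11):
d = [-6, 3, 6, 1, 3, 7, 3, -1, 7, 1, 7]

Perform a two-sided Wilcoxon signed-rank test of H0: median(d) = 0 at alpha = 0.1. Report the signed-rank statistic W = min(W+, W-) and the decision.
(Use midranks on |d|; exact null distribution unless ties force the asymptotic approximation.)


Step 1: Drop any zero differences (none here) and take |d_i|.
|d| = [6, 3, 6, 1, 3, 7, 3, 1, 7, 1, 7]
Step 2: Midrank |d_i| (ties get averaged ranks).
ranks: |6|->7.5, |3|->5, |6|->7.5, |1|->2, |3|->5, |7|->10, |3|->5, |1|->2, |7|->10, |1|->2, |7|->10
Step 3: Attach original signs; sum ranks with positive sign and with negative sign.
W+ = 5 + 7.5 + 2 + 5 + 10 + 5 + 10 + 2 + 10 = 56.5
W- = 7.5 + 2 = 9.5
(Check: W+ + W- = 66 should equal n(n+1)/2 = 66.)
Step 4: Test statistic W = min(W+, W-) = 9.5.
Step 5: Ties in |d|, so use the tie-corrected normal approximation.
        E[W] = n(n+1)/4 = 11*12/4 = 33.
        Tie groups: |d|=1 (t=3), |d|=3 (t=3), |d|=6 (t=2), |d|=7 (t=3); sum(t^3 - t) = 78.
        Var[W] = n(n+1)(2n+1)/24 - sum(t^3-t)/48 = 3036/24 - 78/48 = 124.875.
        z = (W - E[W]) / sqrt(Var[W]) = (9.5 - 33) / 11.1747 = -2.1030.
        Two-sided p = 2*Phi(z) = 0.035470.
Step 6: alpha = 0.1. reject H0.

W+ = 56.5, W- = 9.5, W = min = 9.5, p = 0.035470, reject H0.


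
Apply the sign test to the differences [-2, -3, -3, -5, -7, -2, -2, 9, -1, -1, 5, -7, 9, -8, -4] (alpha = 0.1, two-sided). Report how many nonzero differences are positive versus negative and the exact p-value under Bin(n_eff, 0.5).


Step 1: Discard zero differences. Original n = 15; n_eff = number of nonzero differences = 15.
Nonzero differences (with sign): -2, -3, -3, -5, -7, -2, -2, +9, -1, -1, +5, -7, +9, -8, -4
Step 2: Count signs: positive = 3, negative = 12.
Step 3: Under H0: P(positive) = 0.5, so the number of positives S ~ Bin(15, 0.5).
Step 4: Two-sided exact p-value = sum of Bin(15,0.5) probabilities at or below the observed probability = 0.035156.
Step 5: alpha = 0.1. reject H0.

n_eff = 15, pos = 3, neg = 12, p = 0.035156, reject H0.


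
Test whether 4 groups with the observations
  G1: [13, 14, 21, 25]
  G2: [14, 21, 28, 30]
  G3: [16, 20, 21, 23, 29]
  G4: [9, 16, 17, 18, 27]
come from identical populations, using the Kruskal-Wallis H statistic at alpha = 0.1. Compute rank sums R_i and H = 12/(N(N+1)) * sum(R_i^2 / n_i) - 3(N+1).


Step 1: Combine all N = 18 observations and assign midranks.
sorted (value, group, rank): (9,G4,1), (13,G1,2), (14,G1,3.5), (14,G2,3.5), (16,G3,5.5), (16,G4,5.5), (17,G4,7), (18,G4,8), (20,G3,9), (21,G1,11), (21,G2,11), (21,G3,11), (23,G3,13), (25,G1,14), (27,G4,15), (28,G2,16), (29,G3,17), (30,G2,18)
Step 2: Sum ranks within each group.
R_1 = 30.5 (n_1 = 4)
R_2 = 48.5 (n_2 = 4)
R_3 = 55.5 (n_3 = 5)
R_4 = 36.5 (n_4 = 5)
Step 3: H = 12/(N(N+1)) * sum(R_i^2/n_i) - 3(N+1)
     = 12/(18*19) * (30.5^2/4 + 48.5^2/4 + 55.5^2/5 + 36.5^2/5) - 3*19
     = 0.035088 * 1703.12 - 57
     = 2.758772.
Step 4: Ties present; correction factor C = 1 - 36/(18^3 - 18) = 0.993808. Corrected H = 2.758772 / 0.993808 = 2.775961.
Step 5: Under H0, H ~ chi^2(3); p-value = 0.427473.
Step 6: alpha = 0.1. fail to reject H0.

H = 2.7760, df = 3, p = 0.427473, fail to reject H0.


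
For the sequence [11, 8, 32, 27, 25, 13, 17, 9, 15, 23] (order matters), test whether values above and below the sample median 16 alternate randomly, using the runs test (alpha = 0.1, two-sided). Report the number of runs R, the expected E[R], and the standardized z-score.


Step 1: Compute median = 16; label A = above, B = below.
Labels in order: BBAAABABBA  (n_A = 5, n_B = 5)
Step 2: Count runs R = 6.
Step 3: Under H0 (random ordering), E[R] = 2*n_A*n_B/(n_A+n_B) + 1 = 2*5*5/10 + 1 = 6.0000.
        Var[R] = 2*n_A*n_B*(2*n_A*n_B - n_A - n_B) / ((n_A+n_B)^2 * (n_A+n_B-1)) = 2000/900 = 2.2222.
        SD[R] = 1.4907.
Step 4: R = E[R], so z = 0 with no continuity correction.
Step 5: Two-sided p-value via normal approximation = 2*(1 - Phi(|z|)) = 1.000000.
Step 6: alpha = 0.1. fail to reject H0.

R = 6, z = 0.0000, p = 1.000000, fail to reject H0.


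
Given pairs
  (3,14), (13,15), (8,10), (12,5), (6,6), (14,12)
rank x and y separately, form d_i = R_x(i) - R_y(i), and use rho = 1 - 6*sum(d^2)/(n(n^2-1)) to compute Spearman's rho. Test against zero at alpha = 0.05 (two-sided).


Step 1: Rank x and y separately (midranks; no ties here).
rank(x): 3->1, 13->5, 8->3, 12->4, 6->2, 14->6
rank(y): 14->5, 15->6, 10->3, 5->1, 6->2, 12->4
Step 2: d_i = R_x(i) - R_y(i); compute d_i^2.
  (1-5)^2=16, (5-6)^2=1, (3-3)^2=0, (4-1)^2=9, (2-2)^2=0, (6-4)^2=4
sum(d^2) = 30.
Step 3: rho = 1 - 6*30 / (6*(6^2 - 1)) = 1 - 180/210 = 0.142857.
Step 4: Under H0, t = rho * sqrt((n-2)/(1-rho^2)) = 0.2887 ~ t(4).
Step 5: Two-sided p-value from the t-distribution with 4 df = 0.787172.
Step 6: alpha = 0.05. fail to reject H0.

rho = 0.1429, p = 0.787172, fail to reject H0 at alpha = 0.05.


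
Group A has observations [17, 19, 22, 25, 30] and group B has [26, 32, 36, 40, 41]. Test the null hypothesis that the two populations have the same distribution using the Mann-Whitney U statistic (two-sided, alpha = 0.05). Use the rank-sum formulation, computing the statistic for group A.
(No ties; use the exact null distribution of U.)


Step 1: Combine and sort all 10 observations; assign midranks.
sorted (value, group): (17,X), (19,X), (22,X), (25,X), (26,Y), (30,X), (32,Y), (36,Y), (40,Y), (41,Y)
ranks: 17->1, 19->2, 22->3, 25->4, 26->5, 30->6, 32->7, 36->8, 40->9, 41->10
Step 2: Rank sum for X: R1 = 1 + 2 + 3 + 4 + 6 = 16.
Step 3: U_X = R1 - n1(n1+1)/2 = 16 - 5*6/2 = 16 - 15 = 1.
       U_Y = n1*n2 - U_X = 25 - 1 = 24.
Step 4: No ties, so the exact null distribution of U (based on enumerating the C(10,5) = 252 equally likely rank assignments) gives the two-sided p-value.
Step 5: p-value = 0.015873; compare to alpha = 0.05. reject H0.

U_X = 1, p = 0.015873, reject H0 at alpha = 0.05.


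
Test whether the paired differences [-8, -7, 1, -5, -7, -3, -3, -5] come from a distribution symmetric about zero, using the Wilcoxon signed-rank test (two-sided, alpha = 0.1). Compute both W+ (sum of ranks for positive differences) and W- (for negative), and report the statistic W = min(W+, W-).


Step 1: Drop any zero differences (none here) and take |d_i|.
|d| = [8, 7, 1, 5, 7, 3, 3, 5]
Step 2: Midrank |d_i| (ties get averaged ranks).
ranks: |8|->8, |7|->6.5, |1|->1, |5|->4.5, |7|->6.5, |3|->2.5, |3|->2.5, |5|->4.5
Step 3: Attach original signs; sum ranks with positive sign and with negative sign.
W+ = 1 = 1
W- = 8 + 6.5 + 4.5 + 6.5 + 2.5 + 2.5 + 4.5 = 35
(Check: W+ + W- = 36 should equal n(n+1)/2 = 36.)
Step 4: Test statistic W = min(W+, W-) = 1.
Step 5: Ties in |d|, so use the tie-corrected normal approximation.
        E[W] = n(n+1)/4 = 8*9/4 = 18.
        Tie groups: |d|=3 (t=2), |d|=5 (t=2), |d|=7 (t=2); sum(t^3 - t) = 18.
        Var[W] = n(n+1)(2n+1)/24 - sum(t^3-t)/48 = 1224/24 - 18/48 = 50.625.
        z = (W - E[W]) / sqrt(Var[W]) = (1 - 18) / 7.1151 = -2.3893.
        Two-sided p = 2*Phi(z) = 0.016882.
Step 6: alpha = 0.1. reject H0.

W+ = 1, W- = 35, W = min = 1, p = 0.016882, reject H0.


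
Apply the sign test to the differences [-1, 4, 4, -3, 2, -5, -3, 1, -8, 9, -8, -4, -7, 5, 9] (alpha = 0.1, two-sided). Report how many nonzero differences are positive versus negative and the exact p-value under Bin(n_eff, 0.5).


Step 1: Discard zero differences. Original n = 15; n_eff = number of nonzero differences = 15.
Nonzero differences (with sign): -1, +4, +4, -3, +2, -5, -3, +1, -8, +9, -8, -4, -7, +5, +9
Step 2: Count signs: positive = 7, negative = 8.
Step 3: Under H0: P(positive) = 0.5, so the number of positives S ~ Bin(15, 0.5).
Step 4: Two-sided exact p-value = sum of Bin(15,0.5) probabilities at or below the observed probability = 1.000000.
Step 5: alpha = 0.1. fail to reject H0.

n_eff = 15, pos = 7, neg = 8, p = 1.000000, fail to reject H0.


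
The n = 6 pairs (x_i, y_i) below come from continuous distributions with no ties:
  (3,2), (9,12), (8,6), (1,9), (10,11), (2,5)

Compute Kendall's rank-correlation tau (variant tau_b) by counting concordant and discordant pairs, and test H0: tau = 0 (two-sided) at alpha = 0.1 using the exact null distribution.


Step 1: Enumerate the 15 unordered pairs (i,j) with i<j and classify each by sign(x_j-x_i) * sign(y_j-y_i).
  (1,2):dx=+6,dy=+10->C; (1,3):dx=+5,dy=+4->C; (1,4):dx=-2,dy=+7->D; (1,5):dx=+7,dy=+9->C
  (1,6):dx=-1,dy=+3->D; (2,3):dx=-1,dy=-6->C; (2,4):dx=-8,dy=-3->C; (2,5):dx=+1,dy=-1->D
  (2,6):dx=-7,dy=-7->C; (3,4):dx=-7,dy=+3->D; (3,5):dx=+2,dy=+5->C; (3,6):dx=-6,dy=-1->C
  (4,5):dx=+9,dy=+2->C; (4,6):dx=+1,dy=-4->D; (5,6):dx=-8,dy=-6->C
Step 2: C = 10, D = 5, total pairs = 15.
Step 3: tau = (C - D)/(n(n-1)/2) = (10 - 5)/15 = 0.333333.
Step 4: Exact two-sided p-value (enumerate n! = 720 permutations of y under H0): p = 0.469444.
Step 5: alpha = 0.1. fail to reject H0.

tau_b = 0.3333 (C=10, D=5), p = 0.469444, fail to reject H0.


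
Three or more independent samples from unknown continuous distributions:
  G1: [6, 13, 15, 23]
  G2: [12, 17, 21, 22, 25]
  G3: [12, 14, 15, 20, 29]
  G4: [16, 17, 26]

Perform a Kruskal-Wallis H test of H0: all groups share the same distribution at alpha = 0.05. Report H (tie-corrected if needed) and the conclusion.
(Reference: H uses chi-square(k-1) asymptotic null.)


Step 1: Combine all N = 17 observations and assign midranks.
sorted (value, group, rank): (6,G1,1), (12,G2,2.5), (12,G3,2.5), (13,G1,4), (14,G3,5), (15,G1,6.5), (15,G3,6.5), (16,G4,8), (17,G2,9.5), (17,G4,9.5), (20,G3,11), (21,G2,12), (22,G2,13), (23,G1,14), (25,G2,15), (26,G4,16), (29,G3,17)
Step 2: Sum ranks within each group.
R_1 = 25.5 (n_1 = 4)
R_2 = 52 (n_2 = 5)
R_3 = 42 (n_3 = 5)
R_4 = 33.5 (n_4 = 3)
Step 3: H = 12/(N(N+1)) * sum(R_i^2/n_i) - 3(N+1)
     = 12/(17*18) * (25.5^2/4 + 52^2/5 + 42^2/5 + 33.5^2/3) - 3*18
     = 0.039216 * 1430.25 - 54
     = 2.088072.
Step 4: Ties present; correction factor C = 1 - 18/(17^3 - 17) = 0.996324. Corrected H = 2.088072 / 0.996324 = 2.095777.
Step 5: Under H0, H ~ chi^2(3); p-value = 0.552768.
Step 6: alpha = 0.05. fail to reject H0.

H = 2.0958, df = 3, p = 0.552768, fail to reject H0.
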